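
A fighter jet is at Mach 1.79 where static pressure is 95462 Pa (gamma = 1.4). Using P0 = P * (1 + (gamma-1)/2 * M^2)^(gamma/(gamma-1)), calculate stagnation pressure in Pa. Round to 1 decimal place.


Step 1: (gamma-1)/2 * M^2 = 0.2 * 3.2041 = 0.64082
Step 2: 1 + 0.64082 = 1.64082
Step 3: Exponent gamma/(gamma-1) = 3.5
Step 4: P0 = 95462 * 1.64082^3.5 = 540186.6 Pa

540186.6


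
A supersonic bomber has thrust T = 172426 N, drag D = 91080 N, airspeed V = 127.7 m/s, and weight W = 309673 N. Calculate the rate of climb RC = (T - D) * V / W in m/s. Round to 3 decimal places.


Step 1: Excess thrust = T - D = 172426 - 91080 = 81346 N
Step 2: Excess power = 81346 * 127.7 = 10387884.2 W
Step 3: RC = 10387884.2 / 309673 = 33.545 m/s

33.545


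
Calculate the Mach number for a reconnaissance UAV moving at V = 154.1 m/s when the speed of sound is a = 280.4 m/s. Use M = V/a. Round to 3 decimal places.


Step 1: M = V / a = 154.1 / 280.4
Step 2: M = 0.550

0.550


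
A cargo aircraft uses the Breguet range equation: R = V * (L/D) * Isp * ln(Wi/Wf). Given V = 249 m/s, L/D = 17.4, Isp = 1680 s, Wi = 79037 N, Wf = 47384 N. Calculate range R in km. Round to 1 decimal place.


Step 1: Coefficient = V * (L/D) * Isp = 249 * 17.4 * 1680 = 7278768.0 m
Step 2: Wi/Wf = 79037 / 47384 = 1.66801
Step 3: ln(1.66801) = 0.511631
Step 4: R = 7278768.0 * 0.511631 = 3724046.8 m = 3724.0 km

3724.0


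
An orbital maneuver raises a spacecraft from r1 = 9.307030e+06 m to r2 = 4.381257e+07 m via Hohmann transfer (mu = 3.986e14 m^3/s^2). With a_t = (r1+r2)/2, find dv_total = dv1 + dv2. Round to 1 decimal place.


Step 1: Transfer semi-major axis a_t = (9.307030e+06 + 4.381257e+07) / 2 = 2.655980e+07 m
Step 2: v1 (circular at r1) = sqrt(mu/r1) = 6544.3 m/s
Step 3: v_t1 = sqrt(mu*(2/r1 - 1/a_t)) = 8405.24 m/s
Step 4: dv1 = |8405.24 - 6544.3| = 1860.94 m/s
Step 5: v2 (circular at r2) = 3016.26 m/s, v_t2 = 1785.51 m/s
Step 6: dv2 = |3016.26 - 1785.51| = 1230.75 m/s
Step 7: Total delta-v = 1860.94 + 1230.75 = 3091.7 m/s

3091.7


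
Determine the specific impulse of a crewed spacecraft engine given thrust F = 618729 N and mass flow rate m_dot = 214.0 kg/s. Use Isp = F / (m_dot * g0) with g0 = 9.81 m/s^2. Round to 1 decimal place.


Step 1: m_dot * g0 = 214.0 * 9.81 = 2099.34
Step 2: Isp = 618729 / 2099.34 = 294.7 s

294.7


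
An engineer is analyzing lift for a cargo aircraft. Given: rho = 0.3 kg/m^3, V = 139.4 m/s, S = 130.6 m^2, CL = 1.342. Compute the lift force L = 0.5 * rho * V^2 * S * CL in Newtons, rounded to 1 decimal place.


Step 1: Calculate dynamic pressure q = 0.5 * 0.3 * 139.4^2 = 0.5 * 0.3 * 19432.36 = 2914.854 Pa
Step 2: Multiply by wing area and lift coefficient: L = 2914.854 * 130.6 * 1.342
Step 3: L = 380679.9324 * 1.342 = 510872.5 N

510872.5


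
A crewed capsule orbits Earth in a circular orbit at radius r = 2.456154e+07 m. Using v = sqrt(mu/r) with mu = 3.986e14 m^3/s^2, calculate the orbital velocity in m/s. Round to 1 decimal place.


Step 1: mu / r = 3.986e14 / 2.456154e+07 = 16228624.1009
Step 2: v = sqrt(16228624.1009) = 4028.5 m/s

4028.5


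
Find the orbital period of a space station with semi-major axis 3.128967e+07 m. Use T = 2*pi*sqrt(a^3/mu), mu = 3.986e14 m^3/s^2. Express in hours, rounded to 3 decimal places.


Step 1: a^3 / mu = 3.063395e+22 / 3.986e14 = 7.685385e+07
Step 2: sqrt(7.685385e+07) = 8766.633 s
Step 3: T = 2*pi * 8766.633 = 55082.38 s
Step 4: T in hours = 55082.38 / 3600 = 15.301 hours

15.301


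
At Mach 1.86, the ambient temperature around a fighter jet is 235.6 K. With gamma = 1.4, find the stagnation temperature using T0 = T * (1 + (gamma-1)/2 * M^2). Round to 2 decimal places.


Step 1: (gamma-1)/2 = 0.2
Step 2: M^2 = 3.4596
Step 3: 1 + 0.2 * 3.4596 = 1.69192
Step 4: T0 = 235.6 * 1.69192 = 398.62 K

398.62


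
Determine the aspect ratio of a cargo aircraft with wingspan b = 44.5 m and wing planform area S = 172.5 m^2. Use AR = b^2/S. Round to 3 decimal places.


Step 1: b^2 = 44.5^2 = 1980.25
Step 2: AR = 1980.25 / 172.5 = 11.480

11.480


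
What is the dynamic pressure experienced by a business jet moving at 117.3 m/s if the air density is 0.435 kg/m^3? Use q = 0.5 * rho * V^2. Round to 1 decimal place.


Step 1: V^2 = 117.3^2 = 13759.29
Step 2: q = 0.5 * 0.435 * 13759.29
Step 3: q = 2992.6 Pa

2992.6


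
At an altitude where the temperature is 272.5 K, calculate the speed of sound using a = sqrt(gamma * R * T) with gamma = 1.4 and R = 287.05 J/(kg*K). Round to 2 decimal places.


Step 1: gamma * R * T = 1.4 * 287.05 * 272.5 = 109509.575
Step 2: a = sqrt(109509.575) = 330.92 m/s

330.92


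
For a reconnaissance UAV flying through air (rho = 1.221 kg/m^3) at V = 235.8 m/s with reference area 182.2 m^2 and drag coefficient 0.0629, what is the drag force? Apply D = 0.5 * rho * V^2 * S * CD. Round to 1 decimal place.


Step 1: Dynamic pressure q = 0.5 * 1.221 * 235.8^2 = 33944.8012 Pa
Step 2: Drag D = q * S * CD = 33944.8012 * 182.2 * 0.0629
Step 3: D = 389020.3 N

389020.3


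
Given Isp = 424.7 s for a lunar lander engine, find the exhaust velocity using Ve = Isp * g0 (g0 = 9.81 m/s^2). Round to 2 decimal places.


Step 1: Ve = Isp * g0 = 424.7 * 9.81
Step 2: Ve = 4166.31 m/s

4166.31


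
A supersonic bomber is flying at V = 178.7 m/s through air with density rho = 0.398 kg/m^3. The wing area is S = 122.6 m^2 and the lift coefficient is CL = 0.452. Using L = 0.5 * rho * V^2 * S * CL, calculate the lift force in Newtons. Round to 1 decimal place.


Step 1: Calculate dynamic pressure q = 0.5 * 0.398 * 178.7^2 = 0.5 * 0.398 * 31933.69 = 6354.8043 Pa
Step 2: Multiply by wing area and lift coefficient: L = 6354.8043 * 122.6 * 0.452
Step 3: L = 779099.0084 * 0.452 = 352152.8 N

352152.8


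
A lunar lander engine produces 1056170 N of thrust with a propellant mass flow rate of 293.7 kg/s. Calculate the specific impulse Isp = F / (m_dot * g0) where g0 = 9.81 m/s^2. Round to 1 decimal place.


Step 1: m_dot * g0 = 293.7 * 9.81 = 2881.2
Step 2: Isp = 1056170 / 2881.2 = 366.6 s

366.6


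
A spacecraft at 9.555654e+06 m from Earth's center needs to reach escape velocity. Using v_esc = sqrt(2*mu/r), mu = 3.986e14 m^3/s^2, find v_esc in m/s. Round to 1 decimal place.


Step 1: 2*mu/r = 2 * 3.986e14 / 9.555654e+06 = 83427047.4841
Step 2: v_esc = sqrt(83427047.4841) = 9133.8 m/s

9133.8


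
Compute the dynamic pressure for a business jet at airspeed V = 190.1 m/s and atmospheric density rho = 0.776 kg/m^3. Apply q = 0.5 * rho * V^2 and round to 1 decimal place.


Step 1: V^2 = 190.1^2 = 36138.01
Step 2: q = 0.5 * 0.776 * 36138.01
Step 3: q = 14021.5 Pa

14021.5


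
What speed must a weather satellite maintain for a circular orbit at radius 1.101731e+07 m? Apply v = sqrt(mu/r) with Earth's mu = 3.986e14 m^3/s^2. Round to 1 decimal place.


Step 1: mu / r = 3.986e14 / 1.101731e+07 = 36179430.3691
Step 2: v = sqrt(36179430.3691) = 6014.9 m/s

6014.9


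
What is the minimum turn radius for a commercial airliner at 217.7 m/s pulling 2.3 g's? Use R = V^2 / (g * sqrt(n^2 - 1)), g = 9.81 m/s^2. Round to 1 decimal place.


Step 1: V^2 = 217.7^2 = 47393.29
Step 2: n^2 - 1 = 2.3^2 - 1 = 4.29
Step 3: sqrt(4.29) = 2.071232
Step 4: R = 47393.29 / (9.81 * 2.071232) = 2332.5 m

2332.5


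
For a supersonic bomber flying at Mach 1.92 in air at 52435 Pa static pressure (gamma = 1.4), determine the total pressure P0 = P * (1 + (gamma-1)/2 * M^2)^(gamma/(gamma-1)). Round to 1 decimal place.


Step 1: (gamma-1)/2 * M^2 = 0.2 * 3.6864 = 0.73728
Step 2: 1 + 0.73728 = 1.73728
Step 3: Exponent gamma/(gamma-1) = 3.5
Step 4: P0 = 52435 * 1.73728^3.5 = 362381.2 Pa

362381.2


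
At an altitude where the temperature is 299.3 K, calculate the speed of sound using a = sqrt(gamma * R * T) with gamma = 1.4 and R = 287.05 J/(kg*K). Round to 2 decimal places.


Step 1: gamma * R * T = 1.4 * 287.05 * 299.3 = 120279.691
Step 2: a = sqrt(120279.691) = 346.81 m/s

346.81


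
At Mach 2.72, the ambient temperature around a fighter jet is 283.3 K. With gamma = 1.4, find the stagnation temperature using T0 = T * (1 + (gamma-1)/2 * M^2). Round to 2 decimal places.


Step 1: (gamma-1)/2 = 0.2
Step 2: M^2 = 7.3984
Step 3: 1 + 0.2 * 7.3984 = 2.47968
Step 4: T0 = 283.3 * 2.47968 = 702.49 K

702.49


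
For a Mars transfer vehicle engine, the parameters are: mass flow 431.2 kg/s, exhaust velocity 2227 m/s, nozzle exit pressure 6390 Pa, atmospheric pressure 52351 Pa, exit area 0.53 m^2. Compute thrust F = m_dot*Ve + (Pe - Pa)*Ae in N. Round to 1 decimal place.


Step 1: Momentum thrust = m_dot * Ve = 431.2 * 2227 = 960282.4 N
Step 2: Pressure thrust = (Pe - Pa) * Ae = (6390 - 52351) * 0.53 = -24359.33 N
Step 3: Total thrust F = 960282.4 + -24359.33 = 935923.1 N

935923.1


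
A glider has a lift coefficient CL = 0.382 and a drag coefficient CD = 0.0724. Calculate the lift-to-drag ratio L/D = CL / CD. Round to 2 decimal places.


Step 1: L/D = CL / CD = 0.382 / 0.0724
Step 2: L/D = 5.28

5.28


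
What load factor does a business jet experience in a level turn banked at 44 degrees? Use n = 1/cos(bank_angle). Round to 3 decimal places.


Step 1: Convert 44 degrees to radians = 0.767945
Step 2: cos(44 deg) = 0.71934
Step 3: n = 1 / 0.71934 = 1.390

1.390


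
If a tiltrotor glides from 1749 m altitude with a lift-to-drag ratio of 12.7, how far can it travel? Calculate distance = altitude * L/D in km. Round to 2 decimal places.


Step 1: Glide distance = altitude * L/D = 1749 * 12.7 = 22212.3 m
Step 2: Convert to km: 22212.3 / 1000 = 22.21 km

22.21


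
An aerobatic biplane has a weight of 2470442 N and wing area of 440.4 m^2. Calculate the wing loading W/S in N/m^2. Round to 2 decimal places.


Step 1: Wing loading = W / S = 2470442 / 440.4
Step 2: Wing loading = 5609.54 N/m^2

5609.54


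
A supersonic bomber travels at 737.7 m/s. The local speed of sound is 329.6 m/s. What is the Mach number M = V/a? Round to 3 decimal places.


Step 1: M = V / a = 737.7 / 329.6
Step 2: M = 2.238

2.238


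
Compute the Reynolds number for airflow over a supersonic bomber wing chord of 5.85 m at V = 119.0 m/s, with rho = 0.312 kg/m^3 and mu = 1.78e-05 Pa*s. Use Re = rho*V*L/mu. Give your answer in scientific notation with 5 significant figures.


Step 1: Numerator = rho * V * L = 0.312 * 119.0 * 5.85 = 217.1988
Step 2: Re = 217.1988 / 1.78e-05
Step 3: Re = 1.2202e+07

1.2202e+07


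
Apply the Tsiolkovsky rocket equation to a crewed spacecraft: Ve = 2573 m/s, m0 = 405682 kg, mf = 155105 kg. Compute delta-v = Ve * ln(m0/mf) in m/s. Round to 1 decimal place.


Step 1: Mass ratio m0/mf = 405682 / 155105 = 2.615531
Step 2: ln(2.615531) = 0.961467
Step 3: delta-v = 2573 * 0.961467 = 2473.9 m/s

2473.9


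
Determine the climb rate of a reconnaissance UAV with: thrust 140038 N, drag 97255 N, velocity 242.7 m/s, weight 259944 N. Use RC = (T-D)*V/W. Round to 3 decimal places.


Step 1: Excess thrust = T - D = 140038 - 97255 = 42783 N
Step 2: Excess power = 42783 * 242.7 = 10383434.1 W
Step 3: RC = 10383434.1 / 259944 = 39.945 m/s

39.945


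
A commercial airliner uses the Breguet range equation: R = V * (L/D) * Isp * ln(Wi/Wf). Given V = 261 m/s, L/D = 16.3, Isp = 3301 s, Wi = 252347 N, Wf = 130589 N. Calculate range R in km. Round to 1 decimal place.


Step 1: Coefficient = V * (L/D) * Isp = 261 * 16.3 * 3301 = 14043444.3 m
Step 2: Wi/Wf = 252347 / 130589 = 1.932376
Step 3: ln(1.932376) = 0.65875
Step 4: R = 14043444.3 * 0.65875 = 9251120.9 m = 9251.1 km

9251.1


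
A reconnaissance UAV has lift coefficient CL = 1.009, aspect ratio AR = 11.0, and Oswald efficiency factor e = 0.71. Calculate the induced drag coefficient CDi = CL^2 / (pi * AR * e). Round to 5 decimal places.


Step 1: CL^2 = 1.009^2 = 1.018081
Step 2: pi * AR * e = 3.14159 * 11.0 * 0.71 = 24.535839
Step 3: CDi = 1.018081 / 24.535839 = 0.04149

0.04149


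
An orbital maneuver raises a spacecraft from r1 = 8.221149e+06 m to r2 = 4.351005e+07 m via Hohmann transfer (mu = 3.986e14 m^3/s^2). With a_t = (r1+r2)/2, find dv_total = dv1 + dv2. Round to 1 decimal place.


Step 1: Transfer semi-major axis a_t = (8.221149e+06 + 4.351005e+07) / 2 = 2.586560e+07 m
Step 2: v1 (circular at r1) = sqrt(mu/r1) = 6963.1 m/s
Step 3: v_t1 = sqrt(mu*(2/r1 - 1/a_t)) = 9031.0 m/s
Step 4: dv1 = |9031.0 - 6963.1| = 2067.91 m/s
Step 5: v2 (circular at r2) = 3026.73 m/s, v_t2 = 1706.39 m/s
Step 6: dv2 = |3026.73 - 1706.39| = 1320.34 m/s
Step 7: Total delta-v = 2067.91 + 1320.34 = 3388.2 m/s

3388.2


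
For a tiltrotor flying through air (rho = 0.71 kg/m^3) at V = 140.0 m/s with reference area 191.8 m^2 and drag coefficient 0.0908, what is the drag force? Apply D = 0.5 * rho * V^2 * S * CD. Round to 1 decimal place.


Step 1: Dynamic pressure q = 0.5 * 0.71 * 140.0^2 = 6958.0 Pa
Step 2: Drag D = q * S * CD = 6958.0 * 191.8 * 0.0908
Step 3: D = 121176.6 N

121176.6


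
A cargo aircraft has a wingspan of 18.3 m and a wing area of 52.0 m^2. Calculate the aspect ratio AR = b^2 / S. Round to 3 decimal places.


Step 1: b^2 = 18.3^2 = 334.89
Step 2: AR = 334.89 / 52.0 = 6.440

6.440


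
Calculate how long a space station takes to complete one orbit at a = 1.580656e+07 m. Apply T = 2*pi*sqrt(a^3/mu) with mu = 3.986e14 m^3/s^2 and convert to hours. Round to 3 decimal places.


Step 1: a^3 / mu = 3.949227e+21 / 3.986e14 = 9.907744e+06
Step 2: sqrt(9.907744e+06) = 3147.657 s
Step 3: T = 2*pi * 3147.657 = 19777.31 s
Step 4: T in hours = 19777.31 / 3600 = 5.494 hours

5.494


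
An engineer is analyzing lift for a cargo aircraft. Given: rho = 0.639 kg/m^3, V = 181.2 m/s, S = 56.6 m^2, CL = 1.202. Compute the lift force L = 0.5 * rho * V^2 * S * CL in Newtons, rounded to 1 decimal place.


Step 1: Calculate dynamic pressure q = 0.5 * 0.639 * 181.2^2 = 0.5 * 0.639 * 32833.44 = 10490.2841 Pa
Step 2: Multiply by wing area and lift coefficient: L = 10490.2841 * 56.6 * 1.202
Step 3: L = 593750.0789 * 1.202 = 713687.6 N

713687.6


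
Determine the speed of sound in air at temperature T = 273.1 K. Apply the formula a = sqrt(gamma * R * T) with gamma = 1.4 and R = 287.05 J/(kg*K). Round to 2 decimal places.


Step 1: gamma * R * T = 1.4 * 287.05 * 273.1 = 109750.697
Step 2: a = sqrt(109750.697) = 331.29 m/s

331.29


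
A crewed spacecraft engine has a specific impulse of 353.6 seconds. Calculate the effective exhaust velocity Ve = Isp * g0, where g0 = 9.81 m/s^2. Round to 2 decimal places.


Step 1: Ve = Isp * g0 = 353.6 * 9.81
Step 2: Ve = 3468.82 m/s

3468.82


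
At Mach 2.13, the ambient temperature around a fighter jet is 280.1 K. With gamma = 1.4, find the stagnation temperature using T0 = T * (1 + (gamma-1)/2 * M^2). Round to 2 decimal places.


Step 1: (gamma-1)/2 = 0.2
Step 2: M^2 = 4.5369
Step 3: 1 + 0.2 * 4.5369 = 1.90738
Step 4: T0 = 280.1 * 1.90738 = 534.26 K

534.26


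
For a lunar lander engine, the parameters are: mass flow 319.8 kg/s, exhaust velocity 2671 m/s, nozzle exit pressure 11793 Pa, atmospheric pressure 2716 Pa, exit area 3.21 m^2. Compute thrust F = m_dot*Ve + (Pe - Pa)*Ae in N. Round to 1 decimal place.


Step 1: Momentum thrust = m_dot * Ve = 319.8 * 2671 = 854185.8 N
Step 2: Pressure thrust = (Pe - Pa) * Ae = (11793 - 2716) * 3.21 = 29137.17 N
Step 3: Total thrust F = 854185.8 + 29137.17 = 883323.0 N

883323.0


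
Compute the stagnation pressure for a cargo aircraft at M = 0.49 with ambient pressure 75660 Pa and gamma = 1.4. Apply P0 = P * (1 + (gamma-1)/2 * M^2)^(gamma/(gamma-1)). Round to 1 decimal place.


Step 1: (gamma-1)/2 * M^2 = 0.2 * 0.2401 = 0.04802
Step 2: 1 + 0.04802 = 1.04802
Step 3: Exponent gamma/(gamma-1) = 3.5
Step 4: P0 = 75660 * 1.04802^3.5 = 89157.9 Pa

89157.9


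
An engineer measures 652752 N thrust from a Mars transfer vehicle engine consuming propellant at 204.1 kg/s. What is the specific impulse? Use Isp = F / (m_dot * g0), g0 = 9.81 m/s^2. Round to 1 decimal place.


Step 1: m_dot * g0 = 204.1 * 9.81 = 2002.22
Step 2: Isp = 652752 / 2002.22 = 326.0 s

326.0


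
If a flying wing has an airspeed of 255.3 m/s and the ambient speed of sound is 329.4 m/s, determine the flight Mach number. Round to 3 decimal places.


Step 1: M = V / a = 255.3 / 329.4
Step 2: M = 0.775

0.775


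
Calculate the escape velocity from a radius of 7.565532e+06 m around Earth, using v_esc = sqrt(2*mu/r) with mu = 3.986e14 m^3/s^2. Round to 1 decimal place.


Step 1: 2*mu/r = 2 * 3.986e14 / 7.565532e+06 = 105372629.4463
Step 2: v_esc = sqrt(105372629.4463) = 10265.1 m/s

10265.1


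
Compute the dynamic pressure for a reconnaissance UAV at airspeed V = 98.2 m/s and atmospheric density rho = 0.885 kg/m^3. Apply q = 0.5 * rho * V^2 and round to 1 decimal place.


Step 1: V^2 = 98.2^2 = 9643.24
Step 2: q = 0.5 * 0.885 * 9643.24
Step 3: q = 4267.1 Pa

4267.1


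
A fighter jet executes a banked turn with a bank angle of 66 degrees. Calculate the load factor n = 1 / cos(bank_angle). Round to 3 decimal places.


Step 1: Convert 66 degrees to radians = 1.151917
Step 2: cos(66 deg) = 0.406737
Step 3: n = 1 / 0.406737 = 2.459

2.459


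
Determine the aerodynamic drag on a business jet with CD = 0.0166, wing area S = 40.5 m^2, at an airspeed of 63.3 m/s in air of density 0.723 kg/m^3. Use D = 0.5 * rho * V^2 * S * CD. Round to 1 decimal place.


Step 1: Dynamic pressure q = 0.5 * 0.723 * 63.3^2 = 1448.4907 Pa
Step 2: Drag D = q * S * CD = 1448.4907 * 40.5 * 0.0166
Step 3: D = 973.8 N

973.8


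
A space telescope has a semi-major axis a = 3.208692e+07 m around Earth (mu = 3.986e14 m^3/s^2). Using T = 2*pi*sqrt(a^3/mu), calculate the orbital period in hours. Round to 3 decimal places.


Step 1: a^3 / mu = 3.303574e+22 / 3.986e14 = 8.287944e+07
Step 2: sqrt(8.287944e+07) = 9103.8145 s
Step 3: T = 2*pi * 9103.8145 = 57200.95 s
Step 4: T in hours = 57200.95 / 3600 = 15.889 hours

15.889


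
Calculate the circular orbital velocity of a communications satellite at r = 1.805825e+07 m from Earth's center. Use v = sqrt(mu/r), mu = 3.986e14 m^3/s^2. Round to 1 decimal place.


Step 1: mu / r = 3.986e14 / 1.805825e+07 = 22073013.7195
Step 2: v = sqrt(22073013.7195) = 4698.2 m/s

4698.2


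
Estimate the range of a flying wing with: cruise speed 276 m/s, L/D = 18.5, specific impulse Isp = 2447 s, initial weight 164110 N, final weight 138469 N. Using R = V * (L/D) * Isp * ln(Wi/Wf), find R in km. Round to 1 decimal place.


Step 1: Coefficient = V * (L/D) * Isp = 276 * 18.5 * 2447 = 12494382.0 m
Step 2: Wi/Wf = 164110 / 138469 = 1.185175
Step 3: ln(1.185175) = 0.16989
Step 4: R = 12494382.0 * 0.16989 = 2122676.3 m = 2122.7 km

2122.7


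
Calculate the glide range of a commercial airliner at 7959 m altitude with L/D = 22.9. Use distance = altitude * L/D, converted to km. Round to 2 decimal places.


Step 1: Glide distance = altitude * L/D = 7959 * 22.9 = 182261.1 m
Step 2: Convert to km: 182261.1 / 1000 = 182.26 km

182.26


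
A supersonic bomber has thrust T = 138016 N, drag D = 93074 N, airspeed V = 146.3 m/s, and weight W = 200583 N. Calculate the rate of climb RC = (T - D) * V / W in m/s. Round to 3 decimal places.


Step 1: Excess thrust = T - D = 138016 - 93074 = 44942 N
Step 2: Excess power = 44942 * 146.3 = 6575014.6 W
Step 3: RC = 6575014.6 / 200583 = 32.780 m/s

32.780


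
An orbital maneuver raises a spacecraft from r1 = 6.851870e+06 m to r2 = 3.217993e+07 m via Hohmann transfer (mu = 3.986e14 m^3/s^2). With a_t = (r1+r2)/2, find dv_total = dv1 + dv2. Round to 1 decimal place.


Step 1: Transfer semi-major axis a_t = (6.851870e+06 + 3.217993e+07) / 2 = 1.951590e+07 m
Step 2: v1 (circular at r1) = sqrt(mu/r1) = 7627.18 m/s
Step 3: v_t1 = sqrt(mu*(2/r1 - 1/a_t)) = 9794.05 m/s
Step 4: dv1 = |9794.05 - 7627.18| = 2166.87 m/s
Step 5: v2 (circular at r2) = 3519.46 m/s, v_t2 = 2085.39 m/s
Step 6: dv2 = |3519.46 - 2085.39| = 1434.07 m/s
Step 7: Total delta-v = 2166.87 + 1434.07 = 3600.9 m/s

3600.9


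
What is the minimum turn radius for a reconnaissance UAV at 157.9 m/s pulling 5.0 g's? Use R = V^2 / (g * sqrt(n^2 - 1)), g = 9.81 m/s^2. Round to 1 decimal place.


Step 1: V^2 = 157.9^2 = 24932.41
Step 2: n^2 - 1 = 5.0^2 - 1 = 24.0
Step 3: sqrt(24.0) = 4.898979
Step 4: R = 24932.41 / (9.81 * 4.898979) = 518.8 m

518.8


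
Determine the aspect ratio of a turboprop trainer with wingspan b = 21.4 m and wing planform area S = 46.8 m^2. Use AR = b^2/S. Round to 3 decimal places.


Step 1: b^2 = 21.4^2 = 457.96
Step 2: AR = 457.96 / 46.8 = 9.785

9.785


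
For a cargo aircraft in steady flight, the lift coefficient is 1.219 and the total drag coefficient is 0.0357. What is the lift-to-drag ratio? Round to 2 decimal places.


Step 1: L/D = CL / CD = 1.219 / 0.0357
Step 2: L/D = 34.15

34.15


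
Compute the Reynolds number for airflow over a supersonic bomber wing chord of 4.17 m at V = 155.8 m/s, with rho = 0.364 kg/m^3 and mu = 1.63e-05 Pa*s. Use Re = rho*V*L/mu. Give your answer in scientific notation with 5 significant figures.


Step 1: Numerator = rho * V * L = 0.364 * 155.8 * 4.17 = 236.485704
Step 2: Re = 236.485704 / 1.63e-05
Step 3: Re = 1.4508e+07

1.4508e+07


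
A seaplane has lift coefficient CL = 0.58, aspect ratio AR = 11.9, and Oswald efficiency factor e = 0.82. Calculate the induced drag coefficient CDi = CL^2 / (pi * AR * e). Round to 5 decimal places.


Step 1: CL^2 = 0.58^2 = 0.3364
Step 2: pi * AR * e = 3.14159 * 11.9 * 0.82 = 30.655661
Step 3: CDi = 0.3364 / 30.655661 = 0.01097

0.01097


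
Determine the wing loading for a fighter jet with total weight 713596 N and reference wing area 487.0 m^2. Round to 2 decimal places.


Step 1: Wing loading = W / S = 713596 / 487.0
Step 2: Wing loading = 1465.29 N/m^2

1465.29


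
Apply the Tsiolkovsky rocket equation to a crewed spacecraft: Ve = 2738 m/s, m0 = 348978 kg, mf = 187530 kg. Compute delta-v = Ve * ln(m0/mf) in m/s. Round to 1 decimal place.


Step 1: Mass ratio m0/mf = 348978 / 187530 = 1.860918
Step 2: ln(1.860918) = 0.62107
Step 3: delta-v = 2738 * 0.62107 = 1700.5 m/s

1700.5


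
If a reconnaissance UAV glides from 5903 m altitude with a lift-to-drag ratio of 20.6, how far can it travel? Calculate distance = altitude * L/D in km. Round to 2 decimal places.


Step 1: Glide distance = altitude * L/D = 5903 * 20.6 = 121601.8 m
Step 2: Convert to km: 121601.8 / 1000 = 121.60 km

121.60


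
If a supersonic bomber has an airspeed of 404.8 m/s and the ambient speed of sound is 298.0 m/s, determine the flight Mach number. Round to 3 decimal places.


Step 1: M = V / a = 404.8 / 298.0
Step 2: M = 1.358

1.358


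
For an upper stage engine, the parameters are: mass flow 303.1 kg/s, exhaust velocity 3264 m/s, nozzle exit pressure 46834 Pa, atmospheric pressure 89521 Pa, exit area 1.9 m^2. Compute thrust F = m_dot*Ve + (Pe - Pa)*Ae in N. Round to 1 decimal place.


Step 1: Momentum thrust = m_dot * Ve = 303.1 * 3264 = 989318.4 N
Step 2: Pressure thrust = (Pe - Pa) * Ae = (46834 - 89521) * 1.9 = -81105.3 N
Step 3: Total thrust F = 989318.4 + -81105.3 = 908213.1 N

908213.1


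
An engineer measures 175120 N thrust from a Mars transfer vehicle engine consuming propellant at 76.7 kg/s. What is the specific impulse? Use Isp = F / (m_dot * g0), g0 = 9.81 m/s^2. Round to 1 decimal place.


Step 1: m_dot * g0 = 76.7 * 9.81 = 752.43
Step 2: Isp = 175120 / 752.43 = 232.7 s

232.7


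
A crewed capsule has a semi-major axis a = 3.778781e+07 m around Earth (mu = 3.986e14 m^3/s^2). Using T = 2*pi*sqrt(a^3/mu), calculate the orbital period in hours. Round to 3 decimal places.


Step 1: a^3 / mu = 5.395792e+22 / 3.986e14 = 1.353686e+08
Step 2: sqrt(1.353686e+08) = 11634.8004 s
Step 3: T = 2*pi * 11634.8004 = 73103.61 s
Step 4: T in hours = 73103.61 / 3600 = 20.307 hours

20.307


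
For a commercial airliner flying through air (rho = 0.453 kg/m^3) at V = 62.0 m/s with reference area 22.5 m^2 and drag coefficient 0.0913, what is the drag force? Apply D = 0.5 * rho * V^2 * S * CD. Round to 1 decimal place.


Step 1: Dynamic pressure q = 0.5 * 0.453 * 62.0^2 = 870.666 Pa
Step 2: Drag D = q * S * CD = 870.666 * 22.5 * 0.0913
Step 3: D = 1788.6 N

1788.6


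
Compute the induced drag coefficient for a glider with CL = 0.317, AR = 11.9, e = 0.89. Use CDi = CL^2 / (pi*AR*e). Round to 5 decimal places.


Step 1: CL^2 = 0.317^2 = 0.100489
Step 2: pi * AR * e = 3.14159 * 11.9 * 0.89 = 33.272608
Step 3: CDi = 0.100489 / 33.272608 = 0.00302

0.00302


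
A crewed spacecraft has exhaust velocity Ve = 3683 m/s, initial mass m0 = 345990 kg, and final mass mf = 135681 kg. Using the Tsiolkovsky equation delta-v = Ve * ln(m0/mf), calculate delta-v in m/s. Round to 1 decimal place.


Step 1: Mass ratio m0/mf = 345990 / 135681 = 2.550025
Step 2: ln(2.550025) = 0.936103
Step 3: delta-v = 3683 * 0.936103 = 3447.7 m/s

3447.7


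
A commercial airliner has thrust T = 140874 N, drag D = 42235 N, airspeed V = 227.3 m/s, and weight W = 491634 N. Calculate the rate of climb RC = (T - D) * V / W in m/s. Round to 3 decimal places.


Step 1: Excess thrust = T - D = 140874 - 42235 = 98639 N
Step 2: Excess power = 98639 * 227.3 = 22420644.7 W
Step 3: RC = 22420644.7 / 491634 = 45.604 m/s

45.604


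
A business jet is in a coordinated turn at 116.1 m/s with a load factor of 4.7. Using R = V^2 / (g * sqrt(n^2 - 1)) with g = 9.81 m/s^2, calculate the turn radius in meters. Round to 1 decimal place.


Step 1: V^2 = 116.1^2 = 13479.21
Step 2: n^2 - 1 = 4.7^2 - 1 = 21.09
Step 3: sqrt(21.09) = 4.592385
Step 4: R = 13479.21 / (9.81 * 4.592385) = 299.2 m

299.2


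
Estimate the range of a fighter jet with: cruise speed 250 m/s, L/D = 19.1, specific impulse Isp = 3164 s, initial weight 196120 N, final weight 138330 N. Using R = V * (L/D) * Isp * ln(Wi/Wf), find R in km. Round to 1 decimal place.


Step 1: Coefficient = V * (L/D) * Isp = 250 * 19.1 * 3164 = 15108100.0 m
Step 2: Wi/Wf = 196120 / 138330 = 1.417769
Step 3: ln(1.417769) = 0.349085
Step 4: R = 15108100.0 * 0.349085 = 5274004.8 m = 5274.0 km

5274.0


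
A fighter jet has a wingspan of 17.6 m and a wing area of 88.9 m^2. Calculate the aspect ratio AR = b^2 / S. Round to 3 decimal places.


Step 1: b^2 = 17.6^2 = 309.76
Step 2: AR = 309.76 / 88.9 = 3.484

3.484


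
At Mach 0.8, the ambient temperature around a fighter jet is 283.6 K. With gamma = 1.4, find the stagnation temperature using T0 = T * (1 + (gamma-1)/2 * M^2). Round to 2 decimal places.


Step 1: (gamma-1)/2 = 0.2
Step 2: M^2 = 0.64
Step 3: 1 + 0.2 * 0.64 = 1.128
Step 4: T0 = 283.6 * 1.128 = 319.90 K

319.90


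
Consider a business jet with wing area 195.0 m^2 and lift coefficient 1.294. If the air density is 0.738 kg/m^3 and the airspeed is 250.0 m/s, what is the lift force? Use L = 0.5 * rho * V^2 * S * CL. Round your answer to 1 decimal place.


Step 1: Calculate dynamic pressure q = 0.5 * 0.738 * 250.0^2 = 0.5 * 0.738 * 62500.0 = 23062.5 Pa
Step 2: Multiply by wing area and lift coefficient: L = 23062.5 * 195.0 * 1.294
Step 3: L = 4497187.5 * 1.294 = 5819360.6 N

5819360.6


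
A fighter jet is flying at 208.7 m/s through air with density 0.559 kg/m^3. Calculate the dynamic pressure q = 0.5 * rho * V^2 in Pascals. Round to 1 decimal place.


Step 1: V^2 = 208.7^2 = 43555.69
Step 2: q = 0.5 * 0.559 * 43555.69
Step 3: q = 12173.8 Pa

12173.8


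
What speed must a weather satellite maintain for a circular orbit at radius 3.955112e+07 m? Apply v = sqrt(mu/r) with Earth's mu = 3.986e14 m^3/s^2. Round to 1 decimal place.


Step 1: mu / r = 3.986e14 / 3.955112e+07 = 10078096.3978
Step 2: v = sqrt(10078096.3978) = 3174.6 m/s

3174.6


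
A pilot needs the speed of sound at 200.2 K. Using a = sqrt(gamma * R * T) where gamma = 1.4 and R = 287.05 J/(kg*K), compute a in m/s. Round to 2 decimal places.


Step 1: gamma * R * T = 1.4 * 287.05 * 200.2 = 80454.374
Step 2: a = sqrt(80454.374) = 283.64 m/s

283.64


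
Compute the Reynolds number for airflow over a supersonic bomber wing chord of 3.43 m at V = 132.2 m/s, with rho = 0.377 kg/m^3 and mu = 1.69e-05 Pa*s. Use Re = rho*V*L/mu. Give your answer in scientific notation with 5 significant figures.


Step 1: Numerator = rho * V * L = 0.377 * 132.2 * 3.43 = 170.949142
Step 2: Re = 170.949142 / 1.69e-05
Step 3: Re = 1.0115e+07

1.0115e+07


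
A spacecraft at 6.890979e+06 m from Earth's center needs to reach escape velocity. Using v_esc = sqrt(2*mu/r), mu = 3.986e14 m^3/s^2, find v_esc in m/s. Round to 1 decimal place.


Step 1: 2*mu/r = 2 * 3.986e14 / 6.890979e+06 = 115687480.6903
Step 2: v_esc = sqrt(115687480.6903) = 10755.8 m/s

10755.8


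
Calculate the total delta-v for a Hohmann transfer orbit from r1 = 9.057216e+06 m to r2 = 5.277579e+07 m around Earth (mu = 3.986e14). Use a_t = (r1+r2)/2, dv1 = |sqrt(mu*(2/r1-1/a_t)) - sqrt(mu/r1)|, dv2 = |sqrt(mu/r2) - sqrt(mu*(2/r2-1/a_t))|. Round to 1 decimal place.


Step 1: Transfer semi-major axis a_t = (9.057216e+06 + 5.277579e+07) / 2 = 3.091650e+07 m
Step 2: v1 (circular at r1) = sqrt(mu/r1) = 6633.94 m/s
Step 3: v_t1 = sqrt(mu*(2/r1 - 1/a_t)) = 8667.49 m/s
Step 4: dv1 = |8667.49 - 6633.94| = 2033.56 m/s
Step 5: v2 (circular at r2) = 2748.22 m/s, v_t2 = 1487.49 m/s
Step 6: dv2 = |2748.22 - 1487.49| = 1260.73 m/s
Step 7: Total delta-v = 2033.56 + 1260.73 = 3294.3 m/s

3294.3


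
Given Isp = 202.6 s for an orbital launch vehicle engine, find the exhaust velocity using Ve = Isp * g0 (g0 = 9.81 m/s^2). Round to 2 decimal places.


Step 1: Ve = Isp * g0 = 202.6 * 9.81
Step 2: Ve = 1987.51 m/s

1987.51


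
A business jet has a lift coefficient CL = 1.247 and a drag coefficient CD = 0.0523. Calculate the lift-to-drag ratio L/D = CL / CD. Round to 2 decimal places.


Step 1: L/D = CL / CD = 1.247 / 0.0523
Step 2: L/D = 23.84

23.84


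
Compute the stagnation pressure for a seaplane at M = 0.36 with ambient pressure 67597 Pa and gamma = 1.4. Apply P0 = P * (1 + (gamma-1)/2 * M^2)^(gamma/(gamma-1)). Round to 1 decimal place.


Step 1: (gamma-1)/2 * M^2 = 0.2 * 0.1296 = 0.02592
Step 2: 1 + 0.02592 = 1.02592
Step 3: Exponent gamma/(gamma-1) = 3.5
Step 4: P0 = 67597 * 1.02592^3.5 = 73930.7 Pa

73930.7


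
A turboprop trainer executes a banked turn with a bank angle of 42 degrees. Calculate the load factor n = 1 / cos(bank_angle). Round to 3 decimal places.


Step 1: Convert 42 degrees to radians = 0.733038
Step 2: cos(42 deg) = 0.743145
Step 3: n = 1 / 0.743145 = 1.346

1.346


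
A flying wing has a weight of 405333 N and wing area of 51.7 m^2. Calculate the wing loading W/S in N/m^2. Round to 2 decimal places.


Step 1: Wing loading = W / S = 405333 / 51.7
Step 2: Wing loading = 7840.10 N/m^2

7840.10


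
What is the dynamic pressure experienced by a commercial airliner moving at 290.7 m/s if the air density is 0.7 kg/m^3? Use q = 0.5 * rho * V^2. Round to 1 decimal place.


Step 1: V^2 = 290.7^2 = 84506.49
Step 2: q = 0.5 * 0.7 * 84506.49
Step 3: q = 29577.3 Pa

29577.3


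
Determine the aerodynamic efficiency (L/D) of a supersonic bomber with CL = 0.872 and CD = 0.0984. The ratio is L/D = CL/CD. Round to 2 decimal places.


Step 1: L/D = CL / CD = 0.872 / 0.0984
Step 2: L/D = 8.86

8.86


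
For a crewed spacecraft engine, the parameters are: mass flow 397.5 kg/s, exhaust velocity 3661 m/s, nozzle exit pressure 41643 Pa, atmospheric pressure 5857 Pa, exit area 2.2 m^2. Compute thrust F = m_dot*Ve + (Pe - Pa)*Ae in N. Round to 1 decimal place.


Step 1: Momentum thrust = m_dot * Ve = 397.5 * 3661 = 1455247.5 N
Step 2: Pressure thrust = (Pe - Pa) * Ae = (41643 - 5857) * 2.2 = 78729.2 N
Step 3: Total thrust F = 1455247.5 + 78729.2 = 1533976.7 N

1533976.7


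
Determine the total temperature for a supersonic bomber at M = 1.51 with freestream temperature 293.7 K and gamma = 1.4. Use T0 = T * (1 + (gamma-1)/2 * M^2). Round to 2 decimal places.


Step 1: (gamma-1)/2 = 0.2
Step 2: M^2 = 2.2801
Step 3: 1 + 0.2 * 2.2801 = 1.45602
Step 4: T0 = 293.7 * 1.45602 = 427.63 K

427.63


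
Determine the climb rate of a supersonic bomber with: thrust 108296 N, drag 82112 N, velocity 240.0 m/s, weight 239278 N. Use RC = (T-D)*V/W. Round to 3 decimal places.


Step 1: Excess thrust = T - D = 108296 - 82112 = 26184 N
Step 2: Excess power = 26184 * 240.0 = 6284160.0 W
Step 3: RC = 6284160.0 / 239278 = 26.263 m/s

26.263


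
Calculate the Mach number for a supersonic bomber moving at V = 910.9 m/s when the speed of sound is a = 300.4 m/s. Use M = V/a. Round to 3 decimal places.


Step 1: M = V / a = 910.9 / 300.4
Step 2: M = 3.032

3.032


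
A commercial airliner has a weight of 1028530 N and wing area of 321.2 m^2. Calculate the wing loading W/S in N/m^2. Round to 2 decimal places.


Step 1: Wing loading = W / S = 1028530 / 321.2
Step 2: Wing loading = 3202.15 N/m^2

3202.15


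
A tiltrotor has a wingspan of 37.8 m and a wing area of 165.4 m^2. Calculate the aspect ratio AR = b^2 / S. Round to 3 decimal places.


Step 1: b^2 = 37.8^2 = 1428.84
Step 2: AR = 1428.84 / 165.4 = 8.639

8.639


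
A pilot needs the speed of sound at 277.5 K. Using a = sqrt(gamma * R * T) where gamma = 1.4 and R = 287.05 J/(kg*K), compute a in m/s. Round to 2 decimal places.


Step 1: gamma * R * T = 1.4 * 287.05 * 277.5 = 111518.925
Step 2: a = sqrt(111518.925) = 333.94 m/s

333.94


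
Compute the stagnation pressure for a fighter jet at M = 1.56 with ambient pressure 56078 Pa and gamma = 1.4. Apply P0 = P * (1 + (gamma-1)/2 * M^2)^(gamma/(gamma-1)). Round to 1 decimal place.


Step 1: (gamma-1)/2 * M^2 = 0.2 * 2.4336 = 0.48672
Step 2: 1 + 0.48672 = 1.48672
Step 3: Exponent gamma/(gamma-1) = 3.5
Step 4: P0 = 56078 * 1.48672^3.5 = 224695.6 Pa

224695.6


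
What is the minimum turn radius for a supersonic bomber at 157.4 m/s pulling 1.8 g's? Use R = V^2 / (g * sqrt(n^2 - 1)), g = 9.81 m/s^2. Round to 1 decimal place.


Step 1: V^2 = 157.4^2 = 24774.76
Step 2: n^2 - 1 = 1.8^2 - 1 = 2.24
Step 3: sqrt(2.24) = 1.496663
Step 4: R = 24774.76 / (9.81 * 1.496663) = 1687.4 m

1687.4


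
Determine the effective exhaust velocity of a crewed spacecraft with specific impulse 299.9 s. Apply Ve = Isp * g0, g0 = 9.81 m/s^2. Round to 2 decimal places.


Step 1: Ve = Isp * g0 = 299.9 * 9.81
Step 2: Ve = 2942.02 m/s

2942.02


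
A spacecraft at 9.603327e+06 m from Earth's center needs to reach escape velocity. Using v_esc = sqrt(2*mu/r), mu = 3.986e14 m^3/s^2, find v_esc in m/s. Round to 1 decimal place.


Step 1: 2*mu/r = 2 * 3.986e14 / 9.603327e+06 = 83012897.5094
Step 2: v_esc = sqrt(83012897.5094) = 9111.1 m/s

9111.1


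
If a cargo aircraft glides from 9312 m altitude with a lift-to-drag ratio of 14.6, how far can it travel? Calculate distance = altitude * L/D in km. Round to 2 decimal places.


Step 1: Glide distance = altitude * L/D = 9312 * 14.6 = 135955.2 m
Step 2: Convert to km: 135955.2 / 1000 = 135.96 km

135.96


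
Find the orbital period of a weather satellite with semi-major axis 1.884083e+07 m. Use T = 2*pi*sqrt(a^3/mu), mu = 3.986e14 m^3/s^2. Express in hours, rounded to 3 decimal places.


Step 1: a^3 / mu = 6.688059e+21 / 3.986e14 = 1.677887e+07
Step 2: sqrt(1.677887e+07) = 4096.2023 s
Step 3: T = 2*pi * 4096.2023 = 25737.2 s
Step 4: T in hours = 25737.2 / 3600 = 7.149 hours

7.149


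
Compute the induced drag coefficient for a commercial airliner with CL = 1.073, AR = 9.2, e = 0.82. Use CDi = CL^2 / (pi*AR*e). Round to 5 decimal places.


Step 1: CL^2 = 1.073^2 = 1.151329
Step 2: pi * AR * e = 3.14159 * 9.2 * 0.82 = 23.700175
Step 3: CDi = 1.151329 / 23.700175 = 0.04858

0.04858


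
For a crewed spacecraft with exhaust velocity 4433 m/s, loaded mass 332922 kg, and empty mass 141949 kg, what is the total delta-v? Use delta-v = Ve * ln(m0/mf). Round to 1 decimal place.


Step 1: Mass ratio m0/mf = 332922 / 141949 = 2.345363
Step 2: ln(2.345363) = 0.85244
Step 3: delta-v = 4433 * 0.85244 = 3778.9 m/s

3778.9


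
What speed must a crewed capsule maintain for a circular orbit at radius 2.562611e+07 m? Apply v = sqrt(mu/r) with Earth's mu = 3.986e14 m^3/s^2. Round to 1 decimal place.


Step 1: mu / r = 3.986e14 / 2.562611e+07 = 15554448.178
Step 2: v = sqrt(15554448.178) = 3943.9 m/s

3943.9


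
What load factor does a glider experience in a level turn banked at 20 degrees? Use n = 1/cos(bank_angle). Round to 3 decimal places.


Step 1: Convert 20 degrees to radians = 0.349066
Step 2: cos(20 deg) = 0.939693
Step 3: n = 1 / 0.939693 = 1.064

1.064


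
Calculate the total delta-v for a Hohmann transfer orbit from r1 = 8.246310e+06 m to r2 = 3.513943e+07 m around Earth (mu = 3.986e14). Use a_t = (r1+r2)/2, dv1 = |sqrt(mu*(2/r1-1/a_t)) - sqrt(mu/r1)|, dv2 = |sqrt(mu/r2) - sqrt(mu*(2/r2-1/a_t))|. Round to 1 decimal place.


Step 1: Transfer semi-major axis a_t = (8.246310e+06 + 3.513943e+07) / 2 = 2.169287e+07 m
Step 2: v1 (circular at r1) = sqrt(mu/r1) = 6952.47 m/s
Step 3: v_t1 = sqrt(mu*(2/r1 - 1/a_t)) = 8848.66 m/s
Step 4: dv1 = |8848.66 - 6952.47| = 1896.2 m/s
Step 5: v2 (circular at r2) = 3367.99 m/s, v_t2 = 2076.55 m/s
Step 6: dv2 = |3367.99 - 2076.55| = 1291.44 m/s
Step 7: Total delta-v = 1896.2 + 1291.44 = 3187.6 m/s

3187.6


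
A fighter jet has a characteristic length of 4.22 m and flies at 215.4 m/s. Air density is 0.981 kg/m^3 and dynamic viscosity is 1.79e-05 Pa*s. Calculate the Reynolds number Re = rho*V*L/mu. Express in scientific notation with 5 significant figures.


Step 1: Numerator = rho * V * L = 0.981 * 215.4 * 4.22 = 891.717228
Step 2: Re = 891.717228 / 1.79e-05
Step 3: Re = 4.9817e+07

4.9817e+07


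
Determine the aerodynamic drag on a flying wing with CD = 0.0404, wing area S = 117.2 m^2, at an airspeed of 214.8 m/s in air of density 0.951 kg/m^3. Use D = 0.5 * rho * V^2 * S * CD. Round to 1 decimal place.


Step 1: Dynamic pressure q = 0.5 * 0.951 * 214.8^2 = 21939.1135 Pa
Step 2: Drag D = q * S * CD = 21939.1135 * 117.2 * 0.0404
Step 3: D = 103879.1 N

103879.1


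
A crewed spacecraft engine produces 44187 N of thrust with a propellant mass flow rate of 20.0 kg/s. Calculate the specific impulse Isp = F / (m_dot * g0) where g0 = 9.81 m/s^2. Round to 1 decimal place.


Step 1: m_dot * g0 = 20.0 * 9.81 = 196.2
Step 2: Isp = 44187 / 196.2 = 225.2 s

225.2


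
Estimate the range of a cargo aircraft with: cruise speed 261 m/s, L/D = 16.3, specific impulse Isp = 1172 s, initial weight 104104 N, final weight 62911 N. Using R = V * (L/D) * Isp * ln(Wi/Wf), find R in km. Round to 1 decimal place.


Step 1: Coefficient = V * (L/D) * Isp = 261 * 16.3 * 1172 = 4986039.6 m
Step 2: Wi/Wf = 104104 / 62911 = 1.654782
Step 3: ln(1.654782) = 0.503669
Step 4: R = 4986039.6 * 0.503669 = 2511315.4 m = 2511.3 km

2511.3


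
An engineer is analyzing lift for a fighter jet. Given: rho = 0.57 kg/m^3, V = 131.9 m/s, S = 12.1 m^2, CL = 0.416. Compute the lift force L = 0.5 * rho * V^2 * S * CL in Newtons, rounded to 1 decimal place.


Step 1: Calculate dynamic pressure q = 0.5 * 0.57 * 131.9^2 = 0.5 * 0.57 * 17397.61 = 4958.3188 Pa
Step 2: Multiply by wing area and lift coefficient: L = 4958.3188 * 12.1 * 0.416
Step 3: L = 59995.6581 * 0.416 = 24958.2 N

24958.2


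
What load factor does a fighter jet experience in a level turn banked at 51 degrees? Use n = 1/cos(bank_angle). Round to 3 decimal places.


Step 1: Convert 51 degrees to radians = 0.890118
Step 2: cos(51 deg) = 0.62932
Step 3: n = 1 / 0.62932 = 1.589

1.589


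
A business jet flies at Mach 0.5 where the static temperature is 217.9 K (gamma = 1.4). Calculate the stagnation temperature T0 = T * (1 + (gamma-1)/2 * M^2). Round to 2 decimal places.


Step 1: (gamma-1)/2 = 0.2
Step 2: M^2 = 0.25
Step 3: 1 + 0.2 * 0.25 = 1.05
Step 4: T0 = 217.9 * 1.05 = 228.80 K

228.80


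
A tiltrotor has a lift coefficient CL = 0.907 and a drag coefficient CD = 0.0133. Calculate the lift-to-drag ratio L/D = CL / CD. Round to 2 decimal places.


Step 1: L/D = CL / CD = 0.907 / 0.0133
Step 2: L/D = 68.20

68.20
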